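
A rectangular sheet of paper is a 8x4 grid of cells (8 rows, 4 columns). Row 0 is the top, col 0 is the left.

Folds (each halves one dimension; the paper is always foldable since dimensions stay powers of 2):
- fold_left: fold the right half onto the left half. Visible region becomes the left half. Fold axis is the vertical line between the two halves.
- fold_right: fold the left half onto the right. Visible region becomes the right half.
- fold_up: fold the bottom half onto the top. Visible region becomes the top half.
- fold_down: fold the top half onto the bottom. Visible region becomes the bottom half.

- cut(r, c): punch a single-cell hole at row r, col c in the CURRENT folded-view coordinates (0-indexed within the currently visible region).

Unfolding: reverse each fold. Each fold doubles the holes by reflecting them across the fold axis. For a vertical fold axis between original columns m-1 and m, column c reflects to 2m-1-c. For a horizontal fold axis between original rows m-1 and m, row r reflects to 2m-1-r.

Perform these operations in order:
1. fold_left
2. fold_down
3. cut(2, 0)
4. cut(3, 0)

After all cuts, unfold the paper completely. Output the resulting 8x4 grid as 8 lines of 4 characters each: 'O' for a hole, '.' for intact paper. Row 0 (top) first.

Op 1 fold_left: fold axis v@2; visible region now rows[0,8) x cols[0,2) = 8x2
Op 2 fold_down: fold axis h@4; visible region now rows[4,8) x cols[0,2) = 4x2
Op 3 cut(2, 0): punch at orig (6,0); cuts so far [(6, 0)]; region rows[4,8) x cols[0,2) = 4x2
Op 4 cut(3, 0): punch at orig (7,0); cuts so far [(6, 0), (7, 0)]; region rows[4,8) x cols[0,2) = 4x2
Unfold 1 (reflect across h@4): 4 holes -> [(0, 0), (1, 0), (6, 0), (7, 0)]
Unfold 2 (reflect across v@2): 8 holes -> [(0, 0), (0, 3), (1, 0), (1, 3), (6, 0), (6, 3), (7, 0), (7, 3)]

Answer: O..O
O..O
....
....
....
....
O..O
O..O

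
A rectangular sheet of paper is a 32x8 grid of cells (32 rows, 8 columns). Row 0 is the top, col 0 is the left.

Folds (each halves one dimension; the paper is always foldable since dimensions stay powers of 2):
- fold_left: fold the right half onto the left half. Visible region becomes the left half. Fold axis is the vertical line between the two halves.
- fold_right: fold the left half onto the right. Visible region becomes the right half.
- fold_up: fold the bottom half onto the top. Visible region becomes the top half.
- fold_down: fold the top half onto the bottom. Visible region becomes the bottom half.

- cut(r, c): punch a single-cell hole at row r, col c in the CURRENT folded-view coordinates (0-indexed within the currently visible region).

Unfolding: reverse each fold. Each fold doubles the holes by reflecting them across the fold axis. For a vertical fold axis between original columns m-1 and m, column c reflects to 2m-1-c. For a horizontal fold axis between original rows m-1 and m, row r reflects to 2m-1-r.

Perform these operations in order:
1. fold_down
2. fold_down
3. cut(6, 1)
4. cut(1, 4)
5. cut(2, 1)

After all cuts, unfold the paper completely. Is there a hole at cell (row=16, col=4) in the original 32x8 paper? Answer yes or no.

Answer: no

Derivation:
Op 1 fold_down: fold axis h@16; visible region now rows[16,32) x cols[0,8) = 16x8
Op 2 fold_down: fold axis h@24; visible region now rows[24,32) x cols[0,8) = 8x8
Op 3 cut(6, 1): punch at orig (30,1); cuts so far [(30, 1)]; region rows[24,32) x cols[0,8) = 8x8
Op 4 cut(1, 4): punch at orig (25,4); cuts so far [(25, 4), (30, 1)]; region rows[24,32) x cols[0,8) = 8x8
Op 5 cut(2, 1): punch at orig (26,1); cuts so far [(25, 4), (26, 1), (30, 1)]; region rows[24,32) x cols[0,8) = 8x8
Unfold 1 (reflect across h@24): 6 holes -> [(17, 1), (21, 1), (22, 4), (25, 4), (26, 1), (30, 1)]
Unfold 2 (reflect across h@16): 12 holes -> [(1, 1), (5, 1), (6, 4), (9, 4), (10, 1), (14, 1), (17, 1), (21, 1), (22, 4), (25, 4), (26, 1), (30, 1)]
Holes: [(1, 1), (5, 1), (6, 4), (9, 4), (10, 1), (14, 1), (17, 1), (21, 1), (22, 4), (25, 4), (26, 1), (30, 1)]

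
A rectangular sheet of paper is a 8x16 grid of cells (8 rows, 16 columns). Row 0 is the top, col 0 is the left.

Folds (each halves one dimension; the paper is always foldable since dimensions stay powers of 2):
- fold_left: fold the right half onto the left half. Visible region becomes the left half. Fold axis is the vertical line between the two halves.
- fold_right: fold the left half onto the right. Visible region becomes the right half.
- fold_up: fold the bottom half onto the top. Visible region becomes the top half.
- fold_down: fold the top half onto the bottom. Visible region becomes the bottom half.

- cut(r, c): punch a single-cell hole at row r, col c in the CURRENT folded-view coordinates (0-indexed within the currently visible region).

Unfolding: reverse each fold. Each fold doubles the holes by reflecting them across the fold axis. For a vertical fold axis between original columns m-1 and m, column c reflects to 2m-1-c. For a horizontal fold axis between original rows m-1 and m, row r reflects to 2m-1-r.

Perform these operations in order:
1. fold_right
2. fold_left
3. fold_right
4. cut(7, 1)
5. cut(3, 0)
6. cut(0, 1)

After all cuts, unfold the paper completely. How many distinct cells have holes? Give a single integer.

Op 1 fold_right: fold axis v@8; visible region now rows[0,8) x cols[8,16) = 8x8
Op 2 fold_left: fold axis v@12; visible region now rows[0,8) x cols[8,12) = 8x4
Op 3 fold_right: fold axis v@10; visible region now rows[0,8) x cols[10,12) = 8x2
Op 4 cut(7, 1): punch at orig (7,11); cuts so far [(7, 11)]; region rows[0,8) x cols[10,12) = 8x2
Op 5 cut(3, 0): punch at orig (3,10); cuts so far [(3, 10), (7, 11)]; region rows[0,8) x cols[10,12) = 8x2
Op 6 cut(0, 1): punch at orig (0,11); cuts so far [(0, 11), (3, 10), (7, 11)]; region rows[0,8) x cols[10,12) = 8x2
Unfold 1 (reflect across v@10): 6 holes -> [(0, 8), (0, 11), (3, 9), (3, 10), (7, 8), (7, 11)]
Unfold 2 (reflect across v@12): 12 holes -> [(0, 8), (0, 11), (0, 12), (0, 15), (3, 9), (3, 10), (3, 13), (3, 14), (7, 8), (7, 11), (7, 12), (7, 15)]
Unfold 3 (reflect across v@8): 24 holes -> [(0, 0), (0, 3), (0, 4), (0, 7), (0, 8), (0, 11), (0, 12), (0, 15), (3, 1), (3, 2), (3, 5), (3, 6), (3, 9), (3, 10), (3, 13), (3, 14), (7, 0), (7, 3), (7, 4), (7, 7), (7, 8), (7, 11), (7, 12), (7, 15)]

Answer: 24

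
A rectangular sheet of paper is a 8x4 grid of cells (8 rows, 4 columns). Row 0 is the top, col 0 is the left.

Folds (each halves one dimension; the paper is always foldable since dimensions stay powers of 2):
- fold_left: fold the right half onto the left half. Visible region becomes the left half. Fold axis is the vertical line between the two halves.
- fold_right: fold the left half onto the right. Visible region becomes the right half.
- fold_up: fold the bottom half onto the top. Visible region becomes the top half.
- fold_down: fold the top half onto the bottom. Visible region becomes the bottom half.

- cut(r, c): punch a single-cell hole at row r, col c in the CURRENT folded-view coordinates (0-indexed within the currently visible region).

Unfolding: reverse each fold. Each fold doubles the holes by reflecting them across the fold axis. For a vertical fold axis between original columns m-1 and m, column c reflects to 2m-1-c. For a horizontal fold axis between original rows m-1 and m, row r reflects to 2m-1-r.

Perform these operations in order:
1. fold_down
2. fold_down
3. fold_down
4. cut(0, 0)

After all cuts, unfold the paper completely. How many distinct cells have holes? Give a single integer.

Op 1 fold_down: fold axis h@4; visible region now rows[4,8) x cols[0,4) = 4x4
Op 2 fold_down: fold axis h@6; visible region now rows[6,8) x cols[0,4) = 2x4
Op 3 fold_down: fold axis h@7; visible region now rows[7,8) x cols[0,4) = 1x4
Op 4 cut(0, 0): punch at orig (7,0); cuts so far [(7, 0)]; region rows[7,8) x cols[0,4) = 1x4
Unfold 1 (reflect across h@7): 2 holes -> [(6, 0), (7, 0)]
Unfold 2 (reflect across h@6): 4 holes -> [(4, 0), (5, 0), (6, 0), (7, 0)]
Unfold 3 (reflect across h@4): 8 holes -> [(0, 0), (1, 0), (2, 0), (3, 0), (4, 0), (5, 0), (6, 0), (7, 0)]

Answer: 8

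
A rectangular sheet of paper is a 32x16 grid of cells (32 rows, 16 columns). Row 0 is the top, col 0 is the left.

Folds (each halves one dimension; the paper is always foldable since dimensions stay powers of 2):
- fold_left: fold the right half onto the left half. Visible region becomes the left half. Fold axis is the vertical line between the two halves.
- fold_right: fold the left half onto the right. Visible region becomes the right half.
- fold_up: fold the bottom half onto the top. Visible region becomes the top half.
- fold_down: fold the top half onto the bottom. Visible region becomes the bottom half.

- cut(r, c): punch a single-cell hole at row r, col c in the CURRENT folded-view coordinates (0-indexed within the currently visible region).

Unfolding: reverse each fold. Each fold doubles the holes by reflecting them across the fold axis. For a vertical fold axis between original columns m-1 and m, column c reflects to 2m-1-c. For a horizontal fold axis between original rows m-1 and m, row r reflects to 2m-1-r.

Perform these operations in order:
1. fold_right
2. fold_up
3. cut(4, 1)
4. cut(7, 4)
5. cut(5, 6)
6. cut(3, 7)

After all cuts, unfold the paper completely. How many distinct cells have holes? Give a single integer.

Answer: 16

Derivation:
Op 1 fold_right: fold axis v@8; visible region now rows[0,32) x cols[8,16) = 32x8
Op 2 fold_up: fold axis h@16; visible region now rows[0,16) x cols[8,16) = 16x8
Op 3 cut(4, 1): punch at orig (4,9); cuts so far [(4, 9)]; region rows[0,16) x cols[8,16) = 16x8
Op 4 cut(7, 4): punch at orig (7,12); cuts so far [(4, 9), (7, 12)]; region rows[0,16) x cols[8,16) = 16x8
Op 5 cut(5, 6): punch at orig (5,14); cuts so far [(4, 9), (5, 14), (7, 12)]; region rows[0,16) x cols[8,16) = 16x8
Op 6 cut(3, 7): punch at orig (3,15); cuts so far [(3, 15), (4, 9), (5, 14), (7, 12)]; region rows[0,16) x cols[8,16) = 16x8
Unfold 1 (reflect across h@16): 8 holes -> [(3, 15), (4, 9), (5, 14), (7, 12), (24, 12), (26, 14), (27, 9), (28, 15)]
Unfold 2 (reflect across v@8): 16 holes -> [(3, 0), (3, 15), (4, 6), (4, 9), (5, 1), (5, 14), (7, 3), (7, 12), (24, 3), (24, 12), (26, 1), (26, 14), (27, 6), (27, 9), (28, 0), (28, 15)]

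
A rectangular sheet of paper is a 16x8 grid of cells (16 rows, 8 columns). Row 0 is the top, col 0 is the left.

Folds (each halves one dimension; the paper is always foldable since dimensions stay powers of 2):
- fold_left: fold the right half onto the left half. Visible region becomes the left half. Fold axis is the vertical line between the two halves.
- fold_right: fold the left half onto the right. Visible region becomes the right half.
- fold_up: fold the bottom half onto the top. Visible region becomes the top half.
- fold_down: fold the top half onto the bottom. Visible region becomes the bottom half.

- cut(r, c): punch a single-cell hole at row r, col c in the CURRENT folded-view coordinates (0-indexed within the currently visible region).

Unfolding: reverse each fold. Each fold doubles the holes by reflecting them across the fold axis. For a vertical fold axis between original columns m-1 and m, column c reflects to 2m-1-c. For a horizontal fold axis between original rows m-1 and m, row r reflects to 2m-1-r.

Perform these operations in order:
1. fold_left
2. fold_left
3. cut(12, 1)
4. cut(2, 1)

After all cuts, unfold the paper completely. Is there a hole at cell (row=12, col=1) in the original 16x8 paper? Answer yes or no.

Answer: yes

Derivation:
Op 1 fold_left: fold axis v@4; visible region now rows[0,16) x cols[0,4) = 16x4
Op 2 fold_left: fold axis v@2; visible region now rows[0,16) x cols[0,2) = 16x2
Op 3 cut(12, 1): punch at orig (12,1); cuts so far [(12, 1)]; region rows[0,16) x cols[0,2) = 16x2
Op 4 cut(2, 1): punch at orig (2,1); cuts so far [(2, 1), (12, 1)]; region rows[0,16) x cols[0,2) = 16x2
Unfold 1 (reflect across v@2): 4 holes -> [(2, 1), (2, 2), (12, 1), (12, 2)]
Unfold 2 (reflect across v@4): 8 holes -> [(2, 1), (2, 2), (2, 5), (2, 6), (12, 1), (12, 2), (12, 5), (12, 6)]
Holes: [(2, 1), (2, 2), (2, 5), (2, 6), (12, 1), (12, 2), (12, 5), (12, 6)]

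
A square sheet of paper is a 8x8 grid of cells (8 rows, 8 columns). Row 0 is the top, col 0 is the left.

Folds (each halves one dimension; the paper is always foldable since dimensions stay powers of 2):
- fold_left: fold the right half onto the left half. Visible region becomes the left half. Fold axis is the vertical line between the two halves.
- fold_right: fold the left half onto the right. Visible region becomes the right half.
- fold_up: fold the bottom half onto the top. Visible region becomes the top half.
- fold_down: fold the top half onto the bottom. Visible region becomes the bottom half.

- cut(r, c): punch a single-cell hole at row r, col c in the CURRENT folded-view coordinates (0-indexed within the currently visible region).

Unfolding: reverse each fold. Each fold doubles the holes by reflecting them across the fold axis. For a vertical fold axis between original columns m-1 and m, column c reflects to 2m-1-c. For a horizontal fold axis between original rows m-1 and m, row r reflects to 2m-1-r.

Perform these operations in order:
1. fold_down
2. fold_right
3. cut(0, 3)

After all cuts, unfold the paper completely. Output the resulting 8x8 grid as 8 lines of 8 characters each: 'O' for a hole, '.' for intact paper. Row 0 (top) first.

Op 1 fold_down: fold axis h@4; visible region now rows[4,8) x cols[0,8) = 4x8
Op 2 fold_right: fold axis v@4; visible region now rows[4,8) x cols[4,8) = 4x4
Op 3 cut(0, 3): punch at orig (4,7); cuts so far [(4, 7)]; region rows[4,8) x cols[4,8) = 4x4
Unfold 1 (reflect across v@4): 2 holes -> [(4, 0), (4, 7)]
Unfold 2 (reflect across h@4): 4 holes -> [(3, 0), (3, 7), (4, 0), (4, 7)]

Answer: ........
........
........
O......O
O......O
........
........
........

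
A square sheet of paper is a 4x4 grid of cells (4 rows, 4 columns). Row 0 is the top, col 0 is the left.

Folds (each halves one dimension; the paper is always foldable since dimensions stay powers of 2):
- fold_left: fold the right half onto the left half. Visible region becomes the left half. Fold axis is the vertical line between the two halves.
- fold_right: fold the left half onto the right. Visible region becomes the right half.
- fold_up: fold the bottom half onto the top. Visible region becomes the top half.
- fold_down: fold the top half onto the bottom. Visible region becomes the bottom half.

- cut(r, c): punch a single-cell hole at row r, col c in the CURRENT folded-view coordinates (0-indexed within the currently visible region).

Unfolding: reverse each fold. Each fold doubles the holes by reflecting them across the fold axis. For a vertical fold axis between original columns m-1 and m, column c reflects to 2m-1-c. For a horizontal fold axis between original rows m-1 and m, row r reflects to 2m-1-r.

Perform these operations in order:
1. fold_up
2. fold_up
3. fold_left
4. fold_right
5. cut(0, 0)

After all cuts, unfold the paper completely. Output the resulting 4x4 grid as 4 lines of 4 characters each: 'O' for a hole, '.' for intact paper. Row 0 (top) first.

Op 1 fold_up: fold axis h@2; visible region now rows[0,2) x cols[0,4) = 2x4
Op 2 fold_up: fold axis h@1; visible region now rows[0,1) x cols[0,4) = 1x4
Op 3 fold_left: fold axis v@2; visible region now rows[0,1) x cols[0,2) = 1x2
Op 4 fold_right: fold axis v@1; visible region now rows[0,1) x cols[1,2) = 1x1
Op 5 cut(0, 0): punch at orig (0,1); cuts so far [(0, 1)]; region rows[0,1) x cols[1,2) = 1x1
Unfold 1 (reflect across v@1): 2 holes -> [(0, 0), (0, 1)]
Unfold 2 (reflect across v@2): 4 holes -> [(0, 0), (0, 1), (0, 2), (0, 3)]
Unfold 3 (reflect across h@1): 8 holes -> [(0, 0), (0, 1), (0, 2), (0, 3), (1, 0), (1, 1), (1, 2), (1, 3)]
Unfold 4 (reflect across h@2): 16 holes -> [(0, 0), (0, 1), (0, 2), (0, 3), (1, 0), (1, 1), (1, 2), (1, 3), (2, 0), (2, 1), (2, 2), (2, 3), (3, 0), (3, 1), (3, 2), (3, 3)]

Answer: OOOO
OOOO
OOOO
OOOO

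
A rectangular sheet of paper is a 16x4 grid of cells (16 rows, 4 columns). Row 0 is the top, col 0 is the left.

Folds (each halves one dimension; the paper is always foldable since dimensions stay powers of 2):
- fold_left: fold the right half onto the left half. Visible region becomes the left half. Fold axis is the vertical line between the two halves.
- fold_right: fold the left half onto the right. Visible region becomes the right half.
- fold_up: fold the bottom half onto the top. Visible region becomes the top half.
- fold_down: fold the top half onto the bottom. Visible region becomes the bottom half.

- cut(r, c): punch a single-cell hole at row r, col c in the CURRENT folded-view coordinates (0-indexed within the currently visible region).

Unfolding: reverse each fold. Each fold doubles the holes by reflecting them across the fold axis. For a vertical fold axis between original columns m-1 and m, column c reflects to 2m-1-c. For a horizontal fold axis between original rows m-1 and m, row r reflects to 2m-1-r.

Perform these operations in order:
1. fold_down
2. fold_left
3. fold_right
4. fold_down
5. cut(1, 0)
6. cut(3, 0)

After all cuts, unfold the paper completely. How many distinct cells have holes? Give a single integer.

Op 1 fold_down: fold axis h@8; visible region now rows[8,16) x cols[0,4) = 8x4
Op 2 fold_left: fold axis v@2; visible region now rows[8,16) x cols[0,2) = 8x2
Op 3 fold_right: fold axis v@1; visible region now rows[8,16) x cols[1,2) = 8x1
Op 4 fold_down: fold axis h@12; visible region now rows[12,16) x cols[1,2) = 4x1
Op 5 cut(1, 0): punch at orig (13,1); cuts so far [(13, 1)]; region rows[12,16) x cols[1,2) = 4x1
Op 6 cut(3, 0): punch at orig (15,1); cuts so far [(13, 1), (15, 1)]; region rows[12,16) x cols[1,2) = 4x1
Unfold 1 (reflect across h@12): 4 holes -> [(8, 1), (10, 1), (13, 1), (15, 1)]
Unfold 2 (reflect across v@1): 8 holes -> [(8, 0), (8, 1), (10, 0), (10, 1), (13, 0), (13, 1), (15, 0), (15, 1)]
Unfold 3 (reflect across v@2): 16 holes -> [(8, 0), (8, 1), (8, 2), (8, 3), (10, 0), (10, 1), (10, 2), (10, 3), (13, 0), (13, 1), (13, 2), (13, 3), (15, 0), (15, 1), (15, 2), (15, 3)]
Unfold 4 (reflect across h@8): 32 holes -> [(0, 0), (0, 1), (0, 2), (0, 3), (2, 0), (2, 1), (2, 2), (2, 3), (5, 0), (5, 1), (5, 2), (5, 3), (7, 0), (7, 1), (7, 2), (7, 3), (8, 0), (8, 1), (8, 2), (8, 3), (10, 0), (10, 1), (10, 2), (10, 3), (13, 0), (13, 1), (13, 2), (13, 3), (15, 0), (15, 1), (15, 2), (15, 3)]

Answer: 32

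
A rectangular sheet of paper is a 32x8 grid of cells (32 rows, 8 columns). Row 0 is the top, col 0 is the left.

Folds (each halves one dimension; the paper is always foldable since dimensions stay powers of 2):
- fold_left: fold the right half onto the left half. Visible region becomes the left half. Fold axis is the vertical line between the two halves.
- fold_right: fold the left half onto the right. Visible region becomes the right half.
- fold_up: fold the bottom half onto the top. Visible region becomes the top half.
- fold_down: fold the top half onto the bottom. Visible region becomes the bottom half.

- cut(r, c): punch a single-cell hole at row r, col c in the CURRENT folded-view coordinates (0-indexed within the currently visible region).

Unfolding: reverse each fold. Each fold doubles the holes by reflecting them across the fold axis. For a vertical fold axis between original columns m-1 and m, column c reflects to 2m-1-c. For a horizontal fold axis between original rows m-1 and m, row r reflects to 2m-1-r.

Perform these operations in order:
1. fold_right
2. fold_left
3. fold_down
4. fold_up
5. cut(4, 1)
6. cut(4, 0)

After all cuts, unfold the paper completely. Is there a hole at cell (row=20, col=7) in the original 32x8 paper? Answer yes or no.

Op 1 fold_right: fold axis v@4; visible region now rows[0,32) x cols[4,8) = 32x4
Op 2 fold_left: fold axis v@6; visible region now rows[0,32) x cols[4,6) = 32x2
Op 3 fold_down: fold axis h@16; visible region now rows[16,32) x cols[4,6) = 16x2
Op 4 fold_up: fold axis h@24; visible region now rows[16,24) x cols[4,6) = 8x2
Op 5 cut(4, 1): punch at orig (20,5); cuts so far [(20, 5)]; region rows[16,24) x cols[4,6) = 8x2
Op 6 cut(4, 0): punch at orig (20,4); cuts so far [(20, 4), (20, 5)]; region rows[16,24) x cols[4,6) = 8x2
Unfold 1 (reflect across h@24): 4 holes -> [(20, 4), (20, 5), (27, 4), (27, 5)]
Unfold 2 (reflect across h@16): 8 holes -> [(4, 4), (4, 5), (11, 4), (11, 5), (20, 4), (20, 5), (27, 4), (27, 5)]
Unfold 3 (reflect across v@6): 16 holes -> [(4, 4), (4, 5), (4, 6), (4, 7), (11, 4), (11, 5), (11, 6), (11, 7), (20, 4), (20, 5), (20, 6), (20, 7), (27, 4), (27, 5), (27, 6), (27, 7)]
Unfold 4 (reflect across v@4): 32 holes -> [(4, 0), (4, 1), (4, 2), (4, 3), (4, 4), (4, 5), (4, 6), (4, 7), (11, 0), (11, 1), (11, 2), (11, 3), (11, 4), (11, 5), (11, 6), (11, 7), (20, 0), (20, 1), (20, 2), (20, 3), (20, 4), (20, 5), (20, 6), (20, 7), (27, 0), (27, 1), (27, 2), (27, 3), (27, 4), (27, 5), (27, 6), (27, 7)]
Holes: [(4, 0), (4, 1), (4, 2), (4, 3), (4, 4), (4, 5), (4, 6), (4, 7), (11, 0), (11, 1), (11, 2), (11, 3), (11, 4), (11, 5), (11, 6), (11, 7), (20, 0), (20, 1), (20, 2), (20, 3), (20, 4), (20, 5), (20, 6), (20, 7), (27, 0), (27, 1), (27, 2), (27, 3), (27, 4), (27, 5), (27, 6), (27, 7)]

Answer: yes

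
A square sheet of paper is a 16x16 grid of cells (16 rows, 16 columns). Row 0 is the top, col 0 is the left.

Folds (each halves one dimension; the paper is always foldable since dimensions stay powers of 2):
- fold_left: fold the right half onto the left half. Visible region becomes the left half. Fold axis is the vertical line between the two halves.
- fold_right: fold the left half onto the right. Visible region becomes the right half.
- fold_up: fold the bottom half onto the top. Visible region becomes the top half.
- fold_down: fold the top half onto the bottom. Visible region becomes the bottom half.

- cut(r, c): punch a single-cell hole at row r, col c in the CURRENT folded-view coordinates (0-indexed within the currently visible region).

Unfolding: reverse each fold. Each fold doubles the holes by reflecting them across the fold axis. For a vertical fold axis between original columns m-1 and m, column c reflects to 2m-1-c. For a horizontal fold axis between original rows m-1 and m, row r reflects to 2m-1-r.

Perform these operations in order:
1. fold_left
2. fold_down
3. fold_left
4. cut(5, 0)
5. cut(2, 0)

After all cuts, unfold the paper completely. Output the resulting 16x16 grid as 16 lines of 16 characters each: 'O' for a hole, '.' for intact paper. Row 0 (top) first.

Answer: ................
................
O......OO......O
................
................
O......OO......O
................
................
................
................
O......OO......O
................
................
O......OO......O
................
................

Derivation:
Op 1 fold_left: fold axis v@8; visible region now rows[0,16) x cols[0,8) = 16x8
Op 2 fold_down: fold axis h@8; visible region now rows[8,16) x cols[0,8) = 8x8
Op 3 fold_left: fold axis v@4; visible region now rows[8,16) x cols[0,4) = 8x4
Op 4 cut(5, 0): punch at orig (13,0); cuts so far [(13, 0)]; region rows[8,16) x cols[0,4) = 8x4
Op 5 cut(2, 0): punch at orig (10,0); cuts so far [(10, 0), (13, 0)]; region rows[8,16) x cols[0,4) = 8x4
Unfold 1 (reflect across v@4): 4 holes -> [(10, 0), (10, 7), (13, 0), (13, 7)]
Unfold 2 (reflect across h@8): 8 holes -> [(2, 0), (2, 7), (5, 0), (5, 7), (10, 0), (10, 7), (13, 0), (13, 7)]
Unfold 3 (reflect across v@8): 16 holes -> [(2, 0), (2, 7), (2, 8), (2, 15), (5, 0), (5, 7), (5, 8), (5, 15), (10, 0), (10, 7), (10, 8), (10, 15), (13, 0), (13, 7), (13, 8), (13, 15)]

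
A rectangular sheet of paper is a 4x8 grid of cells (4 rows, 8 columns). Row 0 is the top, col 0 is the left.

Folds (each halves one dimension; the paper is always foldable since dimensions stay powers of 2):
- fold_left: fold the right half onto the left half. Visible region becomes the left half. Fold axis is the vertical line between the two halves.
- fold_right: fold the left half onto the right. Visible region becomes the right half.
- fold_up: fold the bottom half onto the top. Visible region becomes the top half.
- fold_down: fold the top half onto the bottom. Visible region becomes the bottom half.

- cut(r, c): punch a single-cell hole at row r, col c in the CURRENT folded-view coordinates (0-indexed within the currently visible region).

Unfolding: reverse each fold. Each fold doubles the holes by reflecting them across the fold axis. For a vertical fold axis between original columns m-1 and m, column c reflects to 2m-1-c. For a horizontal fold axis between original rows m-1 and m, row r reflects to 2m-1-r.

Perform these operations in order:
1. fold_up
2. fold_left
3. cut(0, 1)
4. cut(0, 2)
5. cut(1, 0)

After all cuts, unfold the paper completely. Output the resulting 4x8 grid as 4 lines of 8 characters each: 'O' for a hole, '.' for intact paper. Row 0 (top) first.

Answer: .OO..OO.
O......O
O......O
.OO..OO.

Derivation:
Op 1 fold_up: fold axis h@2; visible region now rows[0,2) x cols[0,8) = 2x8
Op 2 fold_left: fold axis v@4; visible region now rows[0,2) x cols[0,4) = 2x4
Op 3 cut(0, 1): punch at orig (0,1); cuts so far [(0, 1)]; region rows[0,2) x cols[0,4) = 2x4
Op 4 cut(0, 2): punch at orig (0,2); cuts so far [(0, 1), (0, 2)]; region rows[0,2) x cols[0,4) = 2x4
Op 5 cut(1, 0): punch at orig (1,0); cuts so far [(0, 1), (0, 2), (1, 0)]; region rows[0,2) x cols[0,4) = 2x4
Unfold 1 (reflect across v@4): 6 holes -> [(0, 1), (0, 2), (0, 5), (0, 6), (1, 0), (1, 7)]
Unfold 2 (reflect across h@2): 12 holes -> [(0, 1), (0, 2), (0, 5), (0, 6), (1, 0), (1, 7), (2, 0), (2, 7), (3, 1), (3, 2), (3, 5), (3, 6)]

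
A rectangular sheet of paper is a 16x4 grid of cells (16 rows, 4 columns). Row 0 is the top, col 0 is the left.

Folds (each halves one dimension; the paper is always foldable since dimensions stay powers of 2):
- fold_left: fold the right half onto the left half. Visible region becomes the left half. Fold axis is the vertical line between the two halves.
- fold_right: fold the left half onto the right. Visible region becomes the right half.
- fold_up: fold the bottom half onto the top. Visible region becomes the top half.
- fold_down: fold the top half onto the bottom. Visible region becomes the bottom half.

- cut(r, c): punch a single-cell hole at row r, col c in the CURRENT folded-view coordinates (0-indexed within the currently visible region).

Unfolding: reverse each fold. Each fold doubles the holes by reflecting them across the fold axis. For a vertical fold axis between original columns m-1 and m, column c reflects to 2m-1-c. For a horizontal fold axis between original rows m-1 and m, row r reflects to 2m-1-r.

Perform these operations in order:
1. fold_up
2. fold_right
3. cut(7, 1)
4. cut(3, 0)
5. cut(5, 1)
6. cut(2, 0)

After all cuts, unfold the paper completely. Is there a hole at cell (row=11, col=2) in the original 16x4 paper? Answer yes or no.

Answer: no

Derivation:
Op 1 fold_up: fold axis h@8; visible region now rows[0,8) x cols[0,4) = 8x4
Op 2 fold_right: fold axis v@2; visible region now rows[0,8) x cols[2,4) = 8x2
Op 3 cut(7, 1): punch at orig (7,3); cuts so far [(7, 3)]; region rows[0,8) x cols[2,4) = 8x2
Op 4 cut(3, 0): punch at orig (3,2); cuts so far [(3, 2), (7, 3)]; region rows[0,8) x cols[2,4) = 8x2
Op 5 cut(5, 1): punch at orig (5,3); cuts so far [(3, 2), (5, 3), (7, 3)]; region rows[0,8) x cols[2,4) = 8x2
Op 6 cut(2, 0): punch at orig (2,2); cuts so far [(2, 2), (3, 2), (5, 3), (7, 3)]; region rows[0,8) x cols[2,4) = 8x2
Unfold 1 (reflect across v@2): 8 holes -> [(2, 1), (2, 2), (3, 1), (3, 2), (5, 0), (5, 3), (7, 0), (7, 3)]
Unfold 2 (reflect across h@8): 16 holes -> [(2, 1), (2, 2), (3, 1), (3, 2), (5, 0), (5, 3), (7, 0), (7, 3), (8, 0), (8, 3), (10, 0), (10, 3), (12, 1), (12, 2), (13, 1), (13, 2)]
Holes: [(2, 1), (2, 2), (3, 1), (3, 2), (5, 0), (5, 3), (7, 0), (7, 3), (8, 0), (8, 3), (10, 0), (10, 3), (12, 1), (12, 2), (13, 1), (13, 2)]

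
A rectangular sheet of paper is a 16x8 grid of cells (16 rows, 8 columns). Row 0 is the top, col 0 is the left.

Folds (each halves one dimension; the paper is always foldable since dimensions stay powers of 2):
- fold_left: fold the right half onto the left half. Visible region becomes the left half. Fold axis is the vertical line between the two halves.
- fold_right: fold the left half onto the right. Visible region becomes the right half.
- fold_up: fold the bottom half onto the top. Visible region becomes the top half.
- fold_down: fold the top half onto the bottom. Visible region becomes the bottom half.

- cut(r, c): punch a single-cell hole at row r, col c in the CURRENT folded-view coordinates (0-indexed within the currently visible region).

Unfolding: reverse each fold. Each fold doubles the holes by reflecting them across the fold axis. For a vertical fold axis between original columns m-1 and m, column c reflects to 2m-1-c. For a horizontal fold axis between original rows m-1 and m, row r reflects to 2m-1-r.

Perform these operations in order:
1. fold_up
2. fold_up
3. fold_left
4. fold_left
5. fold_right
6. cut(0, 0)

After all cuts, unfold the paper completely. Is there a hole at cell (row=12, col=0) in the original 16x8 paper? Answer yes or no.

Answer: no

Derivation:
Op 1 fold_up: fold axis h@8; visible region now rows[0,8) x cols[0,8) = 8x8
Op 2 fold_up: fold axis h@4; visible region now rows[0,4) x cols[0,8) = 4x8
Op 3 fold_left: fold axis v@4; visible region now rows[0,4) x cols[0,4) = 4x4
Op 4 fold_left: fold axis v@2; visible region now rows[0,4) x cols[0,2) = 4x2
Op 5 fold_right: fold axis v@1; visible region now rows[0,4) x cols[1,2) = 4x1
Op 6 cut(0, 0): punch at orig (0,1); cuts so far [(0, 1)]; region rows[0,4) x cols[1,2) = 4x1
Unfold 1 (reflect across v@1): 2 holes -> [(0, 0), (0, 1)]
Unfold 2 (reflect across v@2): 4 holes -> [(0, 0), (0, 1), (0, 2), (0, 3)]
Unfold 3 (reflect across v@4): 8 holes -> [(0, 0), (0, 1), (0, 2), (0, 3), (0, 4), (0, 5), (0, 6), (0, 7)]
Unfold 4 (reflect across h@4): 16 holes -> [(0, 0), (0, 1), (0, 2), (0, 3), (0, 4), (0, 5), (0, 6), (0, 7), (7, 0), (7, 1), (7, 2), (7, 3), (7, 4), (7, 5), (7, 6), (7, 7)]
Unfold 5 (reflect across h@8): 32 holes -> [(0, 0), (0, 1), (0, 2), (0, 3), (0, 4), (0, 5), (0, 6), (0, 7), (7, 0), (7, 1), (7, 2), (7, 3), (7, 4), (7, 5), (7, 6), (7, 7), (8, 0), (8, 1), (8, 2), (8, 3), (8, 4), (8, 5), (8, 6), (8, 7), (15, 0), (15, 1), (15, 2), (15, 3), (15, 4), (15, 5), (15, 6), (15, 7)]
Holes: [(0, 0), (0, 1), (0, 2), (0, 3), (0, 4), (0, 5), (0, 6), (0, 7), (7, 0), (7, 1), (7, 2), (7, 3), (7, 4), (7, 5), (7, 6), (7, 7), (8, 0), (8, 1), (8, 2), (8, 3), (8, 4), (8, 5), (8, 6), (8, 7), (15, 0), (15, 1), (15, 2), (15, 3), (15, 4), (15, 5), (15, 6), (15, 7)]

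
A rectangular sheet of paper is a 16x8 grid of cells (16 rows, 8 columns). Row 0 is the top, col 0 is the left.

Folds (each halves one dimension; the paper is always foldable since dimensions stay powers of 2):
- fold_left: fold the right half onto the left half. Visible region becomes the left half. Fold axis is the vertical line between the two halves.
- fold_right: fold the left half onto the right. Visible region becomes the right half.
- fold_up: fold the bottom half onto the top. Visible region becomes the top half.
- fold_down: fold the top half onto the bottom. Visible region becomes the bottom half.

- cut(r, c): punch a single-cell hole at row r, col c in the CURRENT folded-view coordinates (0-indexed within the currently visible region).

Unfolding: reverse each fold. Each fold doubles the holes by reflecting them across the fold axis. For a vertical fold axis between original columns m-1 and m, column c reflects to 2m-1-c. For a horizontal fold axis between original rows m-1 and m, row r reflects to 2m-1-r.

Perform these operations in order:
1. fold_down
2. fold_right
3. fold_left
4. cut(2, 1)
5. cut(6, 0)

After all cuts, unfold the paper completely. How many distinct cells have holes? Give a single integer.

Answer: 16

Derivation:
Op 1 fold_down: fold axis h@8; visible region now rows[8,16) x cols[0,8) = 8x8
Op 2 fold_right: fold axis v@4; visible region now rows[8,16) x cols[4,8) = 8x4
Op 3 fold_left: fold axis v@6; visible region now rows[8,16) x cols[4,6) = 8x2
Op 4 cut(2, 1): punch at orig (10,5); cuts so far [(10, 5)]; region rows[8,16) x cols[4,6) = 8x2
Op 5 cut(6, 0): punch at orig (14,4); cuts so far [(10, 5), (14, 4)]; region rows[8,16) x cols[4,6) = 8x2
Unfold 1 (reflect across v@6): 4 holes -> [(10, 5), (10, 6), (14, 4), (14, 7)]
Unfold 2 (reflect across v@4): 8 holes -> [(10, 1), (10, 2), (10, 5), (10, 6), (14, 0), (14, 3), (14, 4), (14, 7)]
Unfold 3 (reflect across h@8): 16 holes -> [(1, 0), (1, 3), (1, 4), (1, 7), (5, 1), (5, 2), (5, 5), (5, 6), (10, 1), (10, 2), (10, 5), (10, 6), (14, 0), (14, 3), (14, 4), (14, 7)]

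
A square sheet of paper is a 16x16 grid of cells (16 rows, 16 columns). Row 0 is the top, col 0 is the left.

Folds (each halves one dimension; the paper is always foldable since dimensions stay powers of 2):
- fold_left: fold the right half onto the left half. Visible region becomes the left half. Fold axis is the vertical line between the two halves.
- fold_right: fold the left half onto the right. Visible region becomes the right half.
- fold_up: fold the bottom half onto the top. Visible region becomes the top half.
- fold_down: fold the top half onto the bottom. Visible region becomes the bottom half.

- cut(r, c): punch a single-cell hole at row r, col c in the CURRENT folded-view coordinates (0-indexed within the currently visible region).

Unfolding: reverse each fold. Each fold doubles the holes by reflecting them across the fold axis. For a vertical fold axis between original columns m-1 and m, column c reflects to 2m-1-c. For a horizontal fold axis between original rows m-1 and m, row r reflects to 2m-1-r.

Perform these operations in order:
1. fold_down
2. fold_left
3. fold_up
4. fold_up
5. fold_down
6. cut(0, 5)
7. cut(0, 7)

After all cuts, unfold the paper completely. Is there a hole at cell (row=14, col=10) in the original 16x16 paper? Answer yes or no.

Op 1 fold_down: fold axis h@8; visible region now rows[8,16) x cols[0,16) = 8x16
Op 2 fold_left: fold axis v@8; visible region now rows[8,16) x cols[0,8) = 8x8
Op 3 fold_up: fold axis h@12; visible region now rows[8,12) x cols[0,8) = 4x8
Op 4 fold_up: fold axis h@10; visible region now rows[8,10) x cols[0,8) = 2x8
Op 5 fold_down: fold axis h@9; visible region now rows[9,10) x cols[0,8) = 1x8
Op 6 cut(0, 5): punch at orig (9,5); cuts so far [(9, 5)]; region rows[9,10) x cols[0,8) = 1x8
Op 7 cut(0, 7): punch at orig (9,7); cuts so far [(9, 5), (9, 7)]; region rows[9,10) x cols[0,8) = 1x8
Unfold 1 (reflect across h@9): 4 holes -> [(8, 5), (8, 7), (9, 5), (9, 7)]
Unfold 2 (reflect across h@10): 8 holes -> [(8, 5), (8, 7), (9, 5), (9, 7), (10, 5), (10, 7), (11, 5), (11, 7)]
Unfold 3 (reflect across h@12): 16 holes -> [(8, 5), (8, 7), (9, 5), (9, 7), (10, 5), (10, 7), (11, 5), (11, 7), (12, 5), (12, 7), (13, 5), (13, 7), (14, 5), (14, 7), (15, 5), (15, 7)]
Unfold 4 (reflect across v@8): 32 holes -> [(8, 5), (8, 7), (8, 8), (8, 10), (9, 5), (9, 7), (9, 8), (9, 10), (10, 5), (10, 7), (10, 8), (10, 10), (11, 5), (11, 7), (11, 8), (11, 10), (12, 5), (12, 7), (12, 8), (12, 10), (13, 5), (13, 7), (13, 8), (13, 10), (14, 5), (14, 7), (14, 8), (14, 10), (15, 5), (15, 7), (15, 8), (15, 10)]
Unfold 5 (reflect across h@8): 64 holes -> [(0, 5), (0, 7), (0, 8), (0, 10), (1, 5), (1, 7), (1, 8), (1, 10), (2, 5), (2, 7), (2, 8), (2, 10), (3, 5), (3, 7), (3, 8), (3, 10), (4, 5), (4, 7), (4, 8), (4, 10), (5, 5), (5, 7), (5, 8), (5, 10), (6, 5), (6, 7), (6, 8), (6, 10), (7, 5), (7, 7), (7, 8), (7, 10), (8, 5), (8, 7), (8, 8), (8, 10), (9, 5), (9, 7), (9, 8), (9, 10), (10, 5), (10, 7), (10, 8), (10, 10), (11, 5), (11, 7), (11, 8), (11, 10), (12, 5), (12, 7), (12, 8), (12, 10), (13, 5), (13, 7), (13, 8), (13, 10), (14, 5), (14, 7), (14, 8), (14, 10), (15, 5), (15, 7), (15, 8), (15, 10)]
Holes: [(0, 5), (0, 7), (0, 8), (0, 10), (1, 5), (1, 7), (1, 8), (1, 10), (2, 5), (2, 7), (2, 8), (2, 10), (3, 5), (3, 7), (3, 8), (3, 10), (4, 5), (4, 7), (4, 8), (4, 10), (5, 5), (5, 7), (5, 8), (5, 10), (6, 5), (6, 7), (6, 8), (6, 10), (7, 5), (7, 7), (7, 8), (7, 10), (8, 5), (8, 7), (8, 8), (8, 10), (9, 5), (9, 7), (9, 8), (9, 10), (10, 5), (10, 7), (10, 8), (10, 10), (11, 5), (11, 7), (11, 8), (11, 10), (12, 5), (12, 7), (12, 8), (12, 10), (13, 5), (13, 7), (13, 8), (13, 10), (14, 5), (14, 7), (14, 8), (14, 10), (15, 5), (15, 7), (15, 8), (15, 10)]

Answer: yes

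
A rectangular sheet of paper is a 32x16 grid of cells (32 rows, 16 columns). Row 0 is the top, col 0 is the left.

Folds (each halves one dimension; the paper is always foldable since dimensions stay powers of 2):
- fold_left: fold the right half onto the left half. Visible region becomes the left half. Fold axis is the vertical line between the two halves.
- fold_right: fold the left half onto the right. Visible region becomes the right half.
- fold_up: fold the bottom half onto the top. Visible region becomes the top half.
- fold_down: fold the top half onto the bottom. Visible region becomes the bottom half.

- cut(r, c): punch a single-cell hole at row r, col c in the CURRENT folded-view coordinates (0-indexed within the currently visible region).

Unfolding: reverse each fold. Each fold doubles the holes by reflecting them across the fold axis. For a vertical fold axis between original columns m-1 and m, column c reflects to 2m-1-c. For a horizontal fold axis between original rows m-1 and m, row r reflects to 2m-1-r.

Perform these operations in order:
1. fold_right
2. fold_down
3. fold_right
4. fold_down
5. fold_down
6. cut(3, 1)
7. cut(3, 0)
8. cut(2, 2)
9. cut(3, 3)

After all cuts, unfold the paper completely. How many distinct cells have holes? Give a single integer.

Answer: 128

Derivation:
Op 1 fold_right: fold axis v@8; visible region now rows[0,32) x cols[8,16) = 32x8
Op 2 fold_down: fold axis h@16; visible region now rows[16,32) x cols[8,16) = 16x8
Op 3 fold_right: fold axis v@12; visible region now rows[16,32) x cols[12,16) = 16x4
Op 4 fold_down: fold axis h@24; visible region now rows[24,32) x cols[12,16) = 8x4
Op 5 fold_down: fold axis h@28; visible region now rows[28,32) x cols[12,16) = 4x4
Op 6 cut(3, 1): punch at orig (31,13); cuts so far [(31, 13)]; region rows[28,32) x cols[12,16) = 4x4
Op 7 cut(3, 0): punch at orig (31,12); cuts so far [(31, 12), (31, 13)]; region rows[28,32) x cols[12,16) = 4x4
Op 8 cut(2, 2): punch at orig (30,14); cuts so far [(30, 14), (31, 12), (31, 13)]; region rows[28,32) x cols[12,16) = 4x4
Op 9 cut(3, 3): punch at orig (31,15); cuts so far [(30, 14), (31, 12), (31, 13), (31, 15)]; region rows[28,32) x cols[12,16) = 4x4
Unfold 1 (reflect across h@28): 8 holes -> [(24, 12), (24, 13), (24, 15), (25, 14), (30, 14), (31, 12), (31, 13), (31, 15)]
Unfold 2 (reflect across h@24): 16 holes -> [(16, 12), (16, 13), (16, 15), (17, 14), (22, 14), (23, 12), (23, 13), (23, 15), (24, 12), (24, 13), (24, 15), (25, 14), (30, 14), (31, 12), (31, 13), (31, 15)]
Unfold 3 (reflect across v@12): 32 holes -> [(16, 8), (16, 10), (16, 11), (16, 12), (16, 13), (16, 15), (17, 9), (17, 14), (22, 9), (22, 14), (23, 8), (23, 10), (23, 11), (23, 12), (23, 13), (23, 15), (24, 8), (24, 10), (24, 11), (24, 12), (24, 13), (24, 15), (25, 9), (25, 14), (30, 9), (30, 14), (31, 8), (31, 10), (31, 11), (31, 12), (31, 13), (31, 15)]
Unfold 4 (reflect across h@16): 64 holes -> [(0, 8), (0, 10), (0, 11), (0, 12), (0, 13), (0, 15), (1, 9), (1, 14), (6, 9), (6, 14), (7, 8), (7, 10), (7, 11), (7, 12), (7, 13), (7, 15), (8, 8), (8, 10), (8, 11), (8, 12), (8, 13), (8, 15), (9, 9), (9, 14), (14, 9), (14, 14), (15, 8), (15, 10), (15, 11), (15, 12), (15, 13), (15, 15), (16, 8), (16, 10), (16, 11), (16, 12), (16, 13), (16, 15), (17, 9), (17, 14), (22, 9), (22, 14), (23, 8), (23, 10), (23, 11), (23, 12), (23, 13), (23, 15), (24, 8), (24, 10), (24, 11), (24, 12), (24, 13), (24, 15), (25, 9), (25, 14), (30, 9), (30, 14), (31, 8), (31, 10), (31, 11), (31, 12), (31, 13), (31, 15)]
Unfold 5 (reflect across v@8): 128 holes -> [(0, 0), (0, 2), (0, 3), (0, 4), (0, 5), (0, 7), (0, 8), (0, 10), (0, 11), (0, 12), (0, 13), (0, 15), (1, 1), (1, 6), (1, 9), (1, 14), (6, 1), (6, 6), (6, 9), (6, 14), (7, 0), (7, 2), (7, 3), (7, 4), (7, 5), (7, 7), (7, 8), (7, 10), (7, 11), (7, 12), (7, 13), (7, 15), (8, 0), (8, 2), (8, 3), (8, 4), (8, 5), (8, 7), (8, 8), (8, 10), (8, 11), (8, 12), (8, 13), (8, 15), (9, 1), (9, 6), (9, 9), (9, 14), (14, 1), (14, 6), (14, 9), (14, 14), (15, 0), (15, 2), (15, 3), (15, 4), (15, 5), (15, 7), (15, 8), (15, 10), (15, 11), (15, 12), (15, 13), (15, 15), (16, 0), (16, 2), (16, 3), (16, 4), (16, 5), (16, 7), (16, 8), (16, 10), (16, 11), (16, 12), (16, 13), (16, 15), (17, 1), (17, 6), (17, 9), (17, 14), (22, 1), (22, 6), (22, 9), (22, 14), (23, 0), (23, 2), (23, 3), (23, 4), (23, 5), (23, 7), (23, 8), (23, 10), (23, 11), (23, 12), (23, 13), (23, 15), (24, 0), (24, 2), (24, 3), (24, 4), (24, 5), (24, 7), (24, 8), (24, 10), (24, 11), (24, 12), (24, 13), (24, 15), (25, 1), (25, 6), (25, 9), (25, 14), (30, 1), (30, 6), (30, 9), (30, 14), (31, 0), (31, 2), (31, 3), (31, 4), (31, 5), (31, 7), (31, 8), (31, 10), (31, 11), (31, 12), (31, 13), (31, 15)]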